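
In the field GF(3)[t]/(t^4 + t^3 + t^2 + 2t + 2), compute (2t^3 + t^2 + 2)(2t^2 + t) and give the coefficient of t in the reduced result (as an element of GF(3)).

Multiply in GF(3)[t]: (2t^3 + t^2 + 2)·(2t^2 + t) = t^5 + t^4 + t^3 + t^2 + 2t.
Reduce using t^4 ≡ 2t^3 + 2t^2 + t + 1 (mod t^4 + t^3 + t^2 + 2t + 2).
Reduced: 2t^2.

0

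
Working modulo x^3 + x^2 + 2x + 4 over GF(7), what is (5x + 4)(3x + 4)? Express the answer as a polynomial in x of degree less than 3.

Multiply in GF(7)[x]: (5x + 4)·(3x + 4) = x^2 + 4x + 2.
Reduced: x^2 + 4x + 2.

x^2 + 4x + 2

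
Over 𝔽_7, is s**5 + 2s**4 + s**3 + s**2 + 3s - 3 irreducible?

Yes

Write h(s) = s**5 + 2s**4 + s**3 + s**2 + 3s - 3.
Check for roots in 𝔽_7: h(0) = 4; h(1) = 5; h(2) = 2; h(3) = 6; h(4) = 1; h(5) = 1; h(6) = 2.
No roots, so no linear factors.
Degree-2 irreducible divisors: test the 21 monic irreducibles of degree 2 over GF(7).
None of them divide h (all give nonzero remainder).
No irreducible factor of degree ≤ 2 exists, so h is irreducible over GF(7).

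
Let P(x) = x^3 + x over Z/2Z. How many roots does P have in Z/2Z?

Evaluate at each of the 2 elements of Z/2Z:
P(0) = 0 → root; P(1) = 0 → root.
Roots: {0, 1}.

2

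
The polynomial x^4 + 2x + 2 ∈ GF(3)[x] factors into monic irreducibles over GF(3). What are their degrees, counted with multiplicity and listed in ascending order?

4

Write f(x) = x^4 + 2x + 2.
Roots in GF(3): f(0) = 2; f(1) = 2; f(2) = 1.
Complete factorization: f(x) = (x^4 + 2x + 2).
Factor degrees with multiplicity: 4 = 4.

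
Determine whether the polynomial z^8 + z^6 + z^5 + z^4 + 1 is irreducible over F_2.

Yes

Write f(z) = z^8 + z^6 + z^5 + z^4 + 1.
Check for roots in F_2: f(0) = 1; f(1) = 1.
No roots, so no linear factors.
Monic irreducibles of degree 2 over GF(2): z^2 + z + 1.
None of them divide f (all give nonzero remainder).
Monic irreducibles of degree 3 over GF(2): z^3 + z + 1, z^3 + z^2 + 1.
None of them divide f (all give nonzero remainder).
Monic irreducibles of degree 4 over GF(2): z^4 + z + 1, z^4 + z^3 + 1, z^4 + z^3 + z^2 + z + 1.
None of them divide f (all give nonzero remainder).
No irreducible factor of degree ≤ 4 exists, so f is irreducible over GF(2).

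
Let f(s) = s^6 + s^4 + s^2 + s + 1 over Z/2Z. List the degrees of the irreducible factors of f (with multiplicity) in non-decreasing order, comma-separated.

6

Roots in Z/2Z: f(0) = 1; f(1) = 1.
Complete factorization: f(s) = (s^6 + s^4 + s^2 + s + 1).
Factor degrees with multiplicity: 6 = 6.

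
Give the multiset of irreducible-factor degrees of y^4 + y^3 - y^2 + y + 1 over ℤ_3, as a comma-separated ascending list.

1, 1, 2

Write g(y) = y^4 + y^3 - y^2 + y + 1.
Roots in ℤ_3: g(0) = 1; g(1) = 0 → root; g(2) = 2.
Linear factors from roots: (y - 1).
Complete factorization: g(y) = (y - 1)^2·(y^2 + 1).
Factor degrees with multiplicity: 1 + 1 + 2 = 4.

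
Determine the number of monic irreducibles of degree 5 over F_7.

3360

By the necklace-counting formula, N_7(5) = (1/5) Σ_{d|5} μ(5/d)·7^d.
Divisors of 5: 1, 5; μ(5/d) for each: -1, 1.
Σ = − 7^1 + 7^5 = 16800.
N = 16800/5 = 3360.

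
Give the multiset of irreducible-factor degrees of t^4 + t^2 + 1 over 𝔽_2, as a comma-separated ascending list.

2, 2

Write g(t) = t^4 + t^2 + 1.
Roots in 𝔽_2: g(0) = 1; g(1) = 1.
Complete factorization: g(t) = (t^2 + t + 1)^2.
Factor degrees with multiplicity: 2 + 2 = 4.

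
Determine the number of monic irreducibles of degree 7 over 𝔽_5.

The number of monic irreducibles of degree 7 over GF(5) is (1/7)·Σ_{d∣7} μ(7/d) 5^d.
Divisors of 7: 1, 7; μ(7/d) for each: -1, 1.
Σ = − 5^1 + 5^7 = 78120.
N = 78120/7 = 11160.

11160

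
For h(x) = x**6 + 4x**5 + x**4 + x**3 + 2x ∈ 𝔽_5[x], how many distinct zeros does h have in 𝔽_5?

Evaluate at each of the 5 elements of 𝔽_5:
h(0) = 0 → root; h(1) = 4; h(2) = 0 → root; h(3) = 0 → root; h(4) = 0 → root.
Roots: {0, 2, 3, 4}.

4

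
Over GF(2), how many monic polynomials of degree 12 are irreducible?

335

By the necklace-counting formula, N_2(12) = (1/12) Σ_{d|12} μ(12/d)·2^d.
Divisors of 12: 1, 2, 3, 4, 6, 12; μ(12/d) for each: 0, 1, 0, -1, -1, 1.
Σ = 2^2 − 2^4 − 2^6 + 2^12 = 4020.
N = 4020/12 = 335.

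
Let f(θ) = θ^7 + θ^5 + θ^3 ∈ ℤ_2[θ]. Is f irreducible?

Check for roots in ℤ_2: f(0) = 0 → root; f(1) = 1.
f(0) = 0, so (θ) divides f(θ); f is reducible.

No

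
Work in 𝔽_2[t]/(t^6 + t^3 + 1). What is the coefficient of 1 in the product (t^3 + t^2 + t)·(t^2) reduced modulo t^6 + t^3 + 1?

Multiply in 𝔽_2[t]: (t^3 + t^2 + t)·(t^2) = t^5 + t^4 + t^3.
Reduced: t^5 + t^4 + t^3.

0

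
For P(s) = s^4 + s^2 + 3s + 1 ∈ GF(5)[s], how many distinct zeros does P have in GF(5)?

Evaluate at each of the 5 elements of GF(5):
P(0) = 1; P(1) = 1; P(2) = 2; P(3) = 0 → root; P(4) = 0 → root.
Roots: {3, 4}.

2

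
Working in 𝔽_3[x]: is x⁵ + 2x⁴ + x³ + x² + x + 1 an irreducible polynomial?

Write P(x) = x⁵ + 2x⁴ + x³ + x² + x + 1.
Check for roots in 𝔽_3: P(0) = 1; P(1) = 1; P(2) = 1.
No roots, so no linear factors.
Monic irreducibles of degree 2 over GF(3): x² + 1, x² + x + 2, x² + 2x + 2.
None of them divide P (all give nonzero remainder).
No irreducible factor of degree ≤ 2 exists, so P is irreducible over GF(3).

Yes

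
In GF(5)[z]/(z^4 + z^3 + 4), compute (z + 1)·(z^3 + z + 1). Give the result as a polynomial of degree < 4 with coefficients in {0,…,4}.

Multiply in GF(5)[z]: (z + 1)·(z^3 + z + 1) = z^4 + z^3 + z^2 + 2z + 1.
Reduce using z^4 ≡ 4z^3 + 1 (mod z^4 + z^3 + 4).
Reduced: z^2 + 2z + 2.

z^2 + 2z + 2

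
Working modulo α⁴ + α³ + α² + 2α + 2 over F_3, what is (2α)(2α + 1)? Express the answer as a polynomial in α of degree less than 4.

α^2 + 2α

Multiply in F_3[α]: (2α)·(2α + 1) = α² + 2α.
Reduced: α² + 2α.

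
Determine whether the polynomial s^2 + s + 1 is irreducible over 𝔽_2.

Yes

Write P(s) = s^2 + s + 1.
Check for roots in 𝔽_2: P(0) = 1; P(1) = 1.
No roots. A degree-2 polynomial over a field with no linear factor is irreducible.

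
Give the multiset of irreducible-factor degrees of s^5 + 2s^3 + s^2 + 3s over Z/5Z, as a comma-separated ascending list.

Write f(s) = s^5 + 2s^3 + s^2 + 3s.
Roots in Z/5Z: f(0) = 0 → root; f(1) = 2; f(2) = 3; f(3) = 0 → root; f(4) = 0 → root.
Linear factors from roots: (s), (s + 2), (s + 1).
Complete factorization: f(s) = (s)·(s + 1)·(s + 2)·(s^2 + 2s + 4).
Factor degrees with multiplicity: 1 + 1 + 1 + 2 = 5.

1, 1, 1, 2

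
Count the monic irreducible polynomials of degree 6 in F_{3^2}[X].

88440

x^(9^6) − x is the product of all monic irreducibles of degree dividing 6; Möbius inversion gives N = (1/6) Σ μ(6/d)·9^d.
Divisors of 6: 1, 2, 3, 6; μ(6/d) for each: 1, -1, -1, 1.
Σ = 9^1 − 9^2 − 9^3 + 9^6 = 530640.
N = 530640/6 = 88440.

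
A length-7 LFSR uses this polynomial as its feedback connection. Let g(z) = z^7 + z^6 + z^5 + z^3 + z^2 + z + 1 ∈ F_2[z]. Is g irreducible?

Check for roots in F_2: g(0) = 1; g(1) = 1.
No roots, so no linear factors.
Monic irreducibles of degree 2 over GF(2): z^2 + z + 1.
None of them divide g (all give nonzero remainder).
Monic irreducibles of degree 3 over GF(2): z^3 + z + 1, z^3 + z^2 + 1.
None of them divide g (all give nonzero remainder).
No irreducible factor of degree ≤ 3 exists, so g is irreducible over GF(2).

Yes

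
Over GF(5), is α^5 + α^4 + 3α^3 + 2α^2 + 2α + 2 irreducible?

Yes

Write h(α) = α^5 + α^4 + 3α^3 + 2α^2 + 2α + 2.
Check for roots in GF(5): h(0) = 2; h(1) = 1; h(2) = 1; h(3) = 1; h(4) = 4.
No roots, so no linear factors.
Degree-2 irreducible divisors: test the 10 monic irreducibles of degree 2 over GF(5).
None of them divide h (all give nonzero remainder).
No irreducible factor of degree ≤ 2 exists, so h is irreducible over GF(5).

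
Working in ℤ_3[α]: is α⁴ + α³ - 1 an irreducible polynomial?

Yes

Write P(α) = α⁴ + α³ - 1.
Check for roots in ℤ_3: P(0) = 2; P(1) = 1; P(2) = 2.
No roots, so no linear factors.
Monic irreducibles of degree 2 over GF(3): α² + 1, α² + α - 1, α² - α - 1.
None of them divide P (all give nonzero remainder).
No irreducible factor of degree ≤ 2 exists, so P is irreducible over GF(3).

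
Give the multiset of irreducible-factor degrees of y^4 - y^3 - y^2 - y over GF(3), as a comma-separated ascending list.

Write g(y) = y^4 - y^3 - y^2 - y.
Roots in GF(3): g(0) = 0 → root; g(1) = 1; g(2) = 2.
Linear factors from roots: (y).
Complete factorization: g(y) = (y)·(y^3 - y^2 - y - 1).
Factor degrees with multiplicity: 1 + 3 = 4.

1, 3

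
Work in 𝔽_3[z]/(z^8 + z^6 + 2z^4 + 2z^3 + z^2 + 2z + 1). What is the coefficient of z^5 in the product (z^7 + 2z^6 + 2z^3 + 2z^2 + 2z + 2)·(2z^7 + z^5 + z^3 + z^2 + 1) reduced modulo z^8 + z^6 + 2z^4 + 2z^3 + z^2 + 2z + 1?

2

Multiply in 𝔽_3[z]: (z^7 + 2z^6 + 2z^3 + 2z^2 + 2z + 2)·(2z^7 + z^5 + z^3 + z^2 + 1) = 2z^14 + z^13 + z^12 + 2z^11 + 2z^10 + z^9 + 2z^8 + z^7 + z^4 + z^2 + 2z + 2.
Reduce using z^8 ≡ 2z^6 + z^4 + z^3 + 2z^2 + z + 2 (mod z^8 + z^6 + 2z^4 + 2z^3 + z^2 + 2z + 1).
Reduced: 2z^7 + 2z^6 + 2z^5 + 2z^4 + 2z^3 + z^2 + 1.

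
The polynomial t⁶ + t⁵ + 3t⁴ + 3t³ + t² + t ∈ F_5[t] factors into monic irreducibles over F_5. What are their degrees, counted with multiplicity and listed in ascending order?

1, 1, 1, 1, 1, 1

Write h(t) = t⁶ + t⁵ + 3t⁴ + 3t³ + t² + t.
Roots in F_5: h(0) = 0 → root; h(1) = 0 → root; h(2) = 4; h(3) = 3; h(4) = 0 → root.
Linear factors from roots: (t), (t + 4), (t + 1).
Complete factorization: h(t) = (t)·(t + 4)^2·(t + 1)^3.
Factor degrees with multiplicity: 1 + 1 + 1 + 1 + 1 + 1 = 6.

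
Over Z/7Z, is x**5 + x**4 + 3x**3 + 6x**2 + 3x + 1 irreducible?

No

Write g(x) = x**5 + x**4 + 3x**3 + 6x**2 + 3x + 1.
Check for roots in Z/7Z: g(0) = 1; g(1) = 1; g(2) = 5; g(3) = 0 → root; g(4) = 6; g(5) = 0 → root; g(6) = 1.
g(3) = 0, so (x − 3) divides g(x); g is reducible.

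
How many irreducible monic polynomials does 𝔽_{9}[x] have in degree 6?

88440

Gauss's count: N_{9}(6) = (1/6) Σ_{d|6} μ(6/d)·9^d.
Divisors of 6: 1, 2, 3, 6; μ(6/d) for each: 1, -1, -1, 1.
Σ = 9^1 − 9^2 − 9^3 + 9^6 = 530640.
N = 530640/6 = 88440.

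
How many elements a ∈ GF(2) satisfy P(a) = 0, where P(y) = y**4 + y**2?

Evaluate at each of the 2 elements of GF(2):
P(0) = 0 → root; P(1) = 0 → root.
Roots: {0, 1}.

2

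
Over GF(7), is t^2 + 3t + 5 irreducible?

Write h(t) = t^2 + 3t + 5.
Check for roots in GF(7): h(0) = 5; h(1) = 2; h(2) = 1; h(3) = 2; h(4) = 5; h(5) = 3; h(6) = 3.
No roots. A degree-2 polynomial over a field with no linear factor is irreducible.

Yes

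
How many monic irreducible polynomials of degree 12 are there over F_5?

20343700

Gauss's count: N_{5}(12) = (1/12) Σ_{d|12} μ(12/d)·5^d.
Divisors of 12: 1, 2, 3, 4, 6, 12; μ(12/d) for each: 0, 1, 0, -1, -1, 1.
Σ = 5^2 − 5^4 − 5^6 + 5^12 = 244124400.
N = 244124400/12 = 20343700.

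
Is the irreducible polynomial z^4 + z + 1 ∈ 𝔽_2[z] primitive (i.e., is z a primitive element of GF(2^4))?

Write f(z) = z^4 + z + 1.
|GF(2^4)^×| = 2^4 − 1 = 15. Prime factorization: 15 = 3·5.
f is primitive ⇔ z has order 15 in GF(2)[z]/(f), i.e. z^(15/q) ≠ 1 for each prime q | 15.
z^(5) mod f = z^2 + z.
z^(3) mod f = z^3.
None equal 1, so z has full order 15; f is primitive.

Yes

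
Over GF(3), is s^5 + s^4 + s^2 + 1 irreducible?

Yes

Write f(s) = s^5 + s^4 + s^2 + 1.
Check for roots in GF(3): f(0) = 1; f(1) = 1; f(2) = 2.
No roots, so no linear factors.
Monic irreducibles of degree 2 over GF(3): s^2 + 1, s^2 + s + 2, s^2 + 2s + 2.
None of them divide f (all give nonzero remainder).
No irreducible factor of degree ≤ 2 exists, so f is irreducible over GF(3).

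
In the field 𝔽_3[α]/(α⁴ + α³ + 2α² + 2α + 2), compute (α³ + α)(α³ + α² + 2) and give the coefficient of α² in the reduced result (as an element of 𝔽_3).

0

Multiply in 𝔽_3[α]: (α³ + α)·(α³ + α² + 2) = α⁶ + α⁵ + α⁴ + 2α.
Reduce using α⁴ ≡ 2α³ + α² + α + 1 (mod α⁴ + α³ + 2α² + 2α + 2).
Reduced: 2α³ + α + 2.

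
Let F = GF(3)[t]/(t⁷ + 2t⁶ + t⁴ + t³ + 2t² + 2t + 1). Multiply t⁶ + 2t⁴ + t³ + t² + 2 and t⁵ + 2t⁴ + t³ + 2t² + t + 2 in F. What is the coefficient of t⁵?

Multiply in GF(3)[t]: (t⁶ + 2t⁴ + t³ + t² + 2)·(t⁵ + 2t⁴ + t³ + 2t² + t + 2) = t¹¹ + 2t¹⁰ + t⁸ + t⁵ + 2t⁴ + 2t³ + 2t + 1.
Reduce using t⁷ ≡ t⁶ + 2t⁴ + 2t³ + t² + t + 2 (mod t⁷ + 2t⁶ + t⁴ + t³ + 2t² + 2t + 1).
Reduced: 2t⁵ + 2t⁴ + 2t² + t + 2.

2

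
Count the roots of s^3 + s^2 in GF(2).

2

Write P(s) = s^3 + s^2.
Evaluate at each of the 2 elements of GF(2):
P(0) = 0 → root; P(1) = 0 → root.
Roots: {0, 1}.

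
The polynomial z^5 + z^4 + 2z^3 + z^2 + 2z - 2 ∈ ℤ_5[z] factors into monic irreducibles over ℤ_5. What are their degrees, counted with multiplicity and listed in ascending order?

Write f(z) = z^5 + z^4 + 2z^3 + z^2 + 2z - 2.
Roots in ℤ_5: f(0) = 3; f(1) = 0 → root; f(2) = 0 → root; f(3) = 1; f(4) = 0 → root.
Linear factors from roots: (z - 1), (z - 2), (z + 1).
Complete factorization: f(z) = (z + 1)·(z - 2)·(z - 1)·(z^2 - 2z - 1).
Factor degrees with multiplicity: 1 + 1 + 1 + 2 = 5.

1, 1, 1, 2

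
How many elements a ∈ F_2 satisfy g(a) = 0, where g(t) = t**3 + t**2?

Evaluate at each of the 2 elements of F_2:
g(0) = 0 → root; g(1) = 0 → root.
Roots: {0, 1}.

2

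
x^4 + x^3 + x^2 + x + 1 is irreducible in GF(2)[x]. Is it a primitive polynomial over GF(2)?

Write f(x) = x^4 + x^3 + x^2 + x + 1.
|GF(2^4)^×| = 2^4 − 1 = 15. Prime factorization: 15 = 3·5.
f is primitive ⇔ x has order 15 in GF(2)[x]/(f), i.e. x^(15/q) ≠ 1 for each prime q | 15.
x^(5) mod f = 1
x^(3) mod f = x^3.
Since x^(5) = 1, the order of x divides 5 < 15; not primitive.

No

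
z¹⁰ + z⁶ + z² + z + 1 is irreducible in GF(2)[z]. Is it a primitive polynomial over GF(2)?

Write f(z) = z¹⁰ + z⁶ + z² + z + 1.
|GF(2^10)^×| = 2^10 − 1 = 1023. Prime factorization: 1023 = 3·11·31.
f is primitive ⇔ z has order 1023 in GF(2)[z]/(f), i.e. z^(1023/q) ≠ 1 for each prime q | 1023.
z^(341) mod f = 1
z^(93) mod f = z⁹ + z⁸ + z⁷ + z⁴ + z³ + z².
z^(33) mod f = z⁷ + z⁶ + z⁵ + z⁴ + z² + z.
Since z^(341) = 1, the order of z divides 341 < 1023; not primitive.

No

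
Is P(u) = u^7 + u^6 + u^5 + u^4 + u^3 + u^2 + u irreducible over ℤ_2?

Check for roots in ℤ_2: P(0) = 0 → root; P(1) = 1.
P(0) = 0, so (u) divides P(u); P is reducible.

No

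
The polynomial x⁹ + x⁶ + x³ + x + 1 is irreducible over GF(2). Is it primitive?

Write f(x) = x⁹ + x⁶ + x³ + x + 1.
|GF(2^9)^×| = 2^9 − 1 = 511. Prime factorization: 511 = 7·73.
f is primitive ⇔ x has order 511 in GF(2)[x]/(f), i.e. x^(511/q) ≠ 1 for each prime q | 511.
x^(73) mod f = 1
x^(7) mod f = x⁷.
Since x^(73) = 1, the order of x divides 73 < 511; not primitive.

No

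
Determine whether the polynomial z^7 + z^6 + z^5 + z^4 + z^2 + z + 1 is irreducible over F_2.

Yes

Write P(z) = z^7 + z^6 + z^5 + z^4 + z^2 + z + 1.
Check for roots in F_2: P(0) = 1; P(1) = 1.
No roots, so no linear factors.
Monic irreducibles of degree 2 over GF(2): z^2 + z + 1.
None of them divide P (all give nonzero remainder).
Monic irreducibles of degree 3 over GF(2): z^3 + z + 1, z^3 + z^2 + 1.
None of them divide P (all give nonzero remainder).
No irreducible factor of degree ≤ 3 exists, so P is irreducible over GF(2).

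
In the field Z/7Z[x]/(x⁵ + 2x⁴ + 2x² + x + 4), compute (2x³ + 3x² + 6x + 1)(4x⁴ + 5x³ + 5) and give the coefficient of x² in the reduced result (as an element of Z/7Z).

Multiply in Z/7Z[x]: (2x³ + 3x² + 6x + 1)·(4x⁴ + 5x³ + 5) = x⁷ + x⁶ + 4x⁵ + 6x⁴ + x³ + x² + 2x + 5.
Reduce using x⁵ ≡ 5x⁴ + 5x² + 6x + 3 (mod x⁵ + 2x⁴ + 2x² + x + 4).
Reduced: 6x⁴ + 2x³ + 2.

0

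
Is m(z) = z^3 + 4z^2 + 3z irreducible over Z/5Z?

Check for roots in Z/5Z: m(0) = 0 → root; m(1) = 3; m(2) = 0 → root; m(3) = 2; m(4) = 0 → root.
m(0) = 0, so (z) divides m(z); m is reducible.

No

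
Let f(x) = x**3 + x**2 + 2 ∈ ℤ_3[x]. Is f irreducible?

Check for roots in ℤ_3: f(0) = 2; f(1) = 1; f(2) = 2.
No roots. A degree-3 polynomial over a field with no linear factor is irreducible.

Yes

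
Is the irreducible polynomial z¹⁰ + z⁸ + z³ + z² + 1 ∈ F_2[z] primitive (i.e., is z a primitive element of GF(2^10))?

Yes

Write f(z) = z¹⁰ + z⁸ + z³ + z² + 1.
|GF(2^10)^×| = 2^10 − 1 = 1023. Prime factorization: 1023 = 3·11·31.
f is primitive ⇔ z has order 1023 in GF(2)[z]/(f), i.e. z^(1023/q) ≠ 1 for each prime q | 1023.
z^(341) mod f = z⁹ + z⁸ + z⁴ + z + 1.
z^(93) mod f = z⁹ + z⁶ + z⁴ + z².
z^(33) mod f = z⁵ + z⁴ + z² + z.
None equal 1, so z has full order 1023; f is primitive.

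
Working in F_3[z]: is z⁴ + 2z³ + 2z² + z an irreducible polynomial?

No

Write g(z) = z⁴ + 2z³ + 2z² + z.
Check for roots in F_3: g(0) = 0 → root; g(1) = 0 → root; g(2) = 0 → root.
g(0) = 0, so (z) divides g(z); g is reducible.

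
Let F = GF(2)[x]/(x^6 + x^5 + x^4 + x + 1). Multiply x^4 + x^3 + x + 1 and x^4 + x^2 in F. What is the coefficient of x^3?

0

Multiply in GF(2)[x]: (x^4 + x^3 + x + 1)·(x^4 + x^2) = x^8 + x^7 + x^6 + x^4 + x^3 + x^2.
Reduce using x^6 ≡ x^5 + x^4 + x + 1 (mod x^6 + x^5 + x^4 + x + 1).
Reduced: x^4.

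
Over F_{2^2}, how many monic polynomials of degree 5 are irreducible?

Gauss's count: N_{4}(5) = (1/5) Σ_{d|5} μ(5/d)·4^d.
Divisors of 5: 1, 5; μ(5/d) for each: -1, 1.
Σ = − 4^1 + 4^5 = 1020.
N = 1020/5 = 204.

204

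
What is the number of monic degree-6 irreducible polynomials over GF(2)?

Gauss's count: N_{2}(6) = (1/6) Σ_{d|6} μ(6/d)·2^d.
Divisors of 6: 1, 2, 3, 6; μ(6/d) for each: 1, -1, -1, 1.
Σ = 2^1 − 2^2 − 2^3 + 2^6 = 54.
N = 54/6 = 9.

9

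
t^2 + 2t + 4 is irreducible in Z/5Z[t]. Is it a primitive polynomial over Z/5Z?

No

Write f(t) = t^2 + 2t + 4.
|GF(5^2)^×| = 5^2 − 1 = 24. Prime factorization: 24 = 2^3·3.
f is primitive ⇔ t has order 24 in GF(5)[t]/(f), i.e. t^(24/q) ≠ 1 for each prime q | 24.
t^(12) mod f = 1
t^(8) mod f = 2t + 4.
Since t^(12) = 1, the order of t divides 12 < 24; not primitive.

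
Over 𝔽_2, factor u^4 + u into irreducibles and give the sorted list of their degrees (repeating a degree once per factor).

1, 1, 2

Write h(u) = u^4 + u.
Roots in 𝔽_2: h(0) = 0 → root; h(1) = 0 → root.
Linear factors from roots: (u), (u + 1).
Complete factorization: h(u) = (u)·(u + 1)·(u^2 + u + 1).
Factor degrees with multiplicity: 1 + 1 + 2 = 4.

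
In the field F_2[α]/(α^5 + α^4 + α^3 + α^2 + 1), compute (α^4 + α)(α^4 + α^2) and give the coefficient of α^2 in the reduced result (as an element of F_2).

1

Multiply in F_2[α]: (α^4 + α)·(α^4 + α^2) = α^8 + α^6 + α^5 + α^3.
Reduce using α^5 ≡ α^4 + α^3 + α^2 + 1 (mod α^5 + α^4 + α^3 + α^2 + 1).
Reduced: α^3 + α^2 + α.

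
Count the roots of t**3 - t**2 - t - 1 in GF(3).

0

Write f(t) = t**3 - t**2 - t - 1.
Evaluate at each of the 3 elements of GF(3):
f(0) = 2; f(1) = 1; f(2) = 1.
No element is a root.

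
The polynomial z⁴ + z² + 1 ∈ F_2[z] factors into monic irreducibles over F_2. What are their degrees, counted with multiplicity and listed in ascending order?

Write h(z) = z⁴ + z² + 1.
Roots in F_2: h(0) = 1; h(1) = 1.
Complete factorization: h(z) = (z² + z + 1)^2.
Factor degrees with multiplicity: 2 + 2 = 4.

2, 2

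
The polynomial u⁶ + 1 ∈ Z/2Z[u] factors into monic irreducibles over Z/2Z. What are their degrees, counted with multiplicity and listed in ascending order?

Write h(u) = u⁶ + 1.
Roots in Z/2Z: h(0) = 1; h(1) = 0 → root.
Linear factors from roots: (u + 1).
Complete factorization: h(u) = (u + 1)^2·(u² + u + 1)^2.
Factor degrees with multiplicity: 1 + 1 + 2 + 2 = 6.

1, 1, 2, 2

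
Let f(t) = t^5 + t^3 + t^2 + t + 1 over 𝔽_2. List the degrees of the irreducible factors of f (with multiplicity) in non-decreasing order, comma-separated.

Roots in 𝔽_2: f(0) = 1; f(1) = 1.
Complete factorization: f(t) = (t^5 + t^3 + t^2 + t + 1).
Factor degrees with multiplicity: 5 = 5.

5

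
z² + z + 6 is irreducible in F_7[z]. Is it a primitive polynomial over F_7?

No

Write f(z) = z² + z + 6.
|GF(7^2)^×| = 7^2 − 1 = 48. Prime factorization: 48 = 2^4·3.
f is primitive ⇔ z has order 48 in GF(7)[z]/(f), i.e. z^(48/q) ≠ 1 for each prime q | 48.
z^(24) mod f = 6.
z^(16) mod f = 1
Since z^(16) = 1, the order of z divides 16 < 48; not primitive.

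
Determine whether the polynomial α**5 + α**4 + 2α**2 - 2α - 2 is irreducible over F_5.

Write f(α) = α**5 + α**4 + 2α**2 - 2α - 2.
Check for roots in F_5: f(0) = 3; f(1) = 0 → root; f(2) = 0 → root; f(3) = 4; f(4) = 2.
f(1) = 0, so (α − 1) divides f(α); f is reducible.

No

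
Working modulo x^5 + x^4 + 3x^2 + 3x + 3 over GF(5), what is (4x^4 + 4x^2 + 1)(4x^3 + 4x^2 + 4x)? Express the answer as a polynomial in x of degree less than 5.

x^4 + 2x^3 + 3x + 4

Multiply in GF(5)[x]: (4x^4 + 4x^2 + 1)·(4x^3 + 4x^2 + 4x) = x^7 + x^6 + 2x^5 + x^4 + 4x^2 + 4x.
Reduce using x^5 ≡ 4x^4 + 2x^2 + 2x + 2 (mod x^5 + x^4 + 3x^2 + 3x + 3).
Reduced: x^4 + 2x^3 + 3x + 4.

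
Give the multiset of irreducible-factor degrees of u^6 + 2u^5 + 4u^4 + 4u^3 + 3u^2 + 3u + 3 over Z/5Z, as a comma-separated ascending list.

1, 1, 2, 2

Write h(u) = u^6 + 2u^5 + 4u^4 + 4u^3 + 3u^2 + 3u + 3.
Roots in Z/5Z: h(0) = 3; h(1) = 0 → root; h(2) = 0 → root; h(3) = 1; h(4) = 2.
Linear factors from roots: (u + 4), (u + 3).
Complete factorization: h(u) = (u + 3)·(u + 4)·(u^2 + 2u + 3)·(u^2 + 3u + 3).
Factor degrees with multiplicity: 1 + 1 + 2 + 2 = 6.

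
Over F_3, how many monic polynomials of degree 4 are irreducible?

18

Gauss's count: N_{3}(4) = (1/4) Σ_{d|4} μ(4/d)·3^d.
Divisors of 4: 1, 2, 4; μ(4/d) for each: 0, -1, 1.
Σ = − 3^2 + 3^4 = 72.
N = 72/4 = 18.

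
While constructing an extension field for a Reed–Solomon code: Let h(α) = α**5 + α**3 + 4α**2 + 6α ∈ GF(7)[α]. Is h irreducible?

Check for roots in GF(7): h(0) = 0 → root; h(1) = 5; h(2) = 5; h(3) = 2; h(4) = 0 → root; h(5) = 6; h(6) = 3.
h(0) = 0, so (α) divides h(α); h is reducible.

No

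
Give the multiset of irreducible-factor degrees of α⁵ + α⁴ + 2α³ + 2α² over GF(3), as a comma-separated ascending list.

1, 1, 1, 1, 1

Write f(α) = α⁵ + α⁴ + 2α³ + 2α².
Roots in GF(3): f(0) = 0 → root; f(1) = 0 → root; f(2) = 0 → root.
Linear factors from roots: (α), (α + 2), (α + 1).
Complete factorization: f(α) = (α + 2)·(α)^2·(α + 1)^2.
Factor degrees with multiplicity: 1 + 1 + 1 + 1 + 1 = 5.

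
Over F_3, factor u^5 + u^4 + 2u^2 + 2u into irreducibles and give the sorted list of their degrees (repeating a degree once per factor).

Write h(u) = u^5 + u^4 + 2u^2 + 2u.
Roots in F_3: h(0) = 0 → root; h(1) = 0 → root; h(2) = 0 → root.
Linear factors from roots: (u), (u + 2), (u + 1).
Complete factorization: h(u) = (u)·(u + 1)·(u + 2)^3.
Factor degrees with multiplicity: 1 + 1 + 1 + 1 + 1 = 5.

1, 1, 1, 1, 1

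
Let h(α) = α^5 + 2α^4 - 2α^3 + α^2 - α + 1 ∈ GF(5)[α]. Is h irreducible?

Check for roots in GF(5): h(0) = 1; h(1) = 2; h(2) = 1; h(3) = 3; h(4) = 1.
No roots, so no linear factors.
Degree-2 irreducible divisors: test the 10 monic irreducibles of degree 2 over GF(5).
None of them divide h (all give nonzero remainder).
No irreducible factor of degree ≤ 2 exists, so h is irreducible over GF(5).

Yes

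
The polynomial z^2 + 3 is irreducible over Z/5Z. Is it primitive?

Write f(z) = z^2 + 3.
|GF(5^2)^×| = 5^2 − 1 = 24. Prime factorization: 24 = 2^3·3.
f is primitive ⇔ z has order 24 in GF(5)[z]/(f), i.e. z^(24/q) ≠ 1 for each prime q | 24.
z^(12) mod f = 4.
z^(8) mod f = 1
Since z^(8) = 1, the order of z divides 8 < 24; not primitive.

No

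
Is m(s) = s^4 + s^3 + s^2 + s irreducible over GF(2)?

No

Check for roots in GF(2): m(0) = 0 → root; m(1) = 0 → root.
m(0) = 0, so (s) divides m(s); m is reducible.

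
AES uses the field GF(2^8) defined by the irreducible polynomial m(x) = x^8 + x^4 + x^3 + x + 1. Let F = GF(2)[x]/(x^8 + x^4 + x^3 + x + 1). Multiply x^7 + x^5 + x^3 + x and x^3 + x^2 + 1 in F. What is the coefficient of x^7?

0

Multiply in GF(2)[x]: (x^7 + x^5 + x^3 + x)·(x^3 + x^2 + 1) = x^10 + x^9 + x^8 + x^6 + x^4 + x.
Reduce using x^8 ≡ x^4 + x^3 + x + 1 (mod x^8 + x^4 + x^3 + x + 1).
Reduced: x^4 + x + 1.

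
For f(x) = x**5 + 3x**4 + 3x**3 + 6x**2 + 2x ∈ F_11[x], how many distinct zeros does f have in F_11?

5

Evaluate at each of the 11 elements of F_11:
f(0) = 0 → root; f(1) = 4; f(2) = 0 → root; f(3) = 0 → root; f(4) = 9; f(5) = 2; f(6) = 0 → root; f(7) = 3; f(8) = 0 → root; f(9) = 1; f(10) = 3.
Roots: {0, 2, 3, 6, 8}.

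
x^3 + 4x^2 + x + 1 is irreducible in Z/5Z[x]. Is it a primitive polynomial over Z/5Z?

No

Write f(x) = x^3 + 4x^2 + x + 1.
|GF(5^3)^×| = 5^3 − 1 = 124. Prime factorization: 124 = 2^2·31.
f is primitive ⇔ x has order 124 in GF(5)[x]/(f), i.e. x^(124/q) ≠ 1 for each prime q | 124.
x^(62) mod f = 1
x^(4) mod f = 3x + 4.
Since x^(62) = 1, the order of x divides 62 < 124; not primitive.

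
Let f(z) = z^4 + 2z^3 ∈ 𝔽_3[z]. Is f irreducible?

No

Check for roots in 𝔽_3: f(0) = 0 → root; f(1) = 0 → root; f(2) = 2.
f(0) = 0, so (z) divides f(z); f is reducible.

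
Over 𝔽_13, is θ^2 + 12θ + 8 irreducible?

Write m(θ) = θ^2 + 12θ + 8.
Check each element of 𝔽_13 for a root: m(0)=8, m(1)=8, m(2)=10, m(3)=1, m(4)=7, m(5)=2, m(6)=12, m(7)=11, m(8)=12, m(9)=2, m(10)=7, m(11)=1, m(12)=10.
No roots. A degree-2 polynomial over a field with no linear factor is irreducible.

Yes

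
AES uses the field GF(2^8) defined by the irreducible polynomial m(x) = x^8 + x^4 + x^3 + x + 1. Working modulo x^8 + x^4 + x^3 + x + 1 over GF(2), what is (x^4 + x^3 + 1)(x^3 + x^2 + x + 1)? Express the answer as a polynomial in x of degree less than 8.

Multiply in GF(2)[x]: (x^4 + x^3 + 1)·(x^3 + x^2 + x + 1) = x^7 + x^2 + x + 1.
Reduced: x^7 + x^2 + x + 1.

x^7 + x^2 + x + 1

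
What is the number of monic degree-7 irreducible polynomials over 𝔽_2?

18

By the necklace-counting formula, N_2(7) = (1/7) Σ_{d|7} μ(7/d)·2^d.
Divisors of 7: 1, 7; μ(7/d) for each: -1, 1.
Σ = − 2^1 + 2^7 = 126.
N = 126/7 = 18.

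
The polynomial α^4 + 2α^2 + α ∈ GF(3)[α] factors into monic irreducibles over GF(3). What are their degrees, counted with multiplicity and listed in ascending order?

Write g(α) = α^4 + 2α^2 + α.
Roots in GF(3): g(0) = 0 → root; g(1) = 1; g(2) = 2.
Linear factors from roots: (α).
Complete factorization: g(α) = (α)·(α^3 + 2α + 1).
Factor degrees with multiplicity: 1 + 3 = 4.

1, 3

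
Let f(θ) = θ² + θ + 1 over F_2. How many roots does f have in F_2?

Evaluate at each of the 2 elements of F_2:
f(0) = 1; f(1) = 1.
No element is a root.

0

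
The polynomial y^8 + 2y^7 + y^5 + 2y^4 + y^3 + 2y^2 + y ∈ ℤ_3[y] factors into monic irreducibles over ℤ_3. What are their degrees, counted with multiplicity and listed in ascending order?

Write f(y) = y^8 + 2y^7 + y^5 + 2y^4 + y^3 + 2y^2 + y.
Roots in ℤ_3: f(0) = 0 → root; f(1) = 1; f(2) = 0 → root.
Linear factors from roots: (y), (y + 1).
Complete factorization: f(y) = (y)·(y + 1)^2·(y^2 + 2y + 2)·(y^3 + y^2 + y + 2).
Factor degrees with multiplicity: 1 + 1 + 1 + 2 + 3 = 8.

1, 1, 1, 2, 3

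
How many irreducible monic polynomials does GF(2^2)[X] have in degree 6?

670

x^(4^6) − x is the product of all monic irreducibles of degree dividing 6; Möbius inversion gives N = (1/6) Σ μ(6/d)·4^d.
Divisors of 6: 1, 2, 3, 6; μ(6/d) for each: 1, -1, -1, 1.
Σ = 4^1 − 4^2 − 4^3 + 4^6 = 4020.
N = 4020/6 = 670.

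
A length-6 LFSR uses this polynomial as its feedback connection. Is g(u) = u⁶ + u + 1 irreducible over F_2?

Yes

Check for roots in F_2: g(0) = 1; g(1) = 1.
No roots, so no linear factors.
Monic irreducibles of degree 2 over GF(2): u² + u + 1.
None of them divide g (all give nonzero remainder).
Monic irreducibles of degree 3 over GF(2): u³ + u + 1, u³ + u² + 1.
None of them divide g (all give nonzero remainder).
No irreducible factor of degree ≤ 3 exists, so g is irreducible over GF(2).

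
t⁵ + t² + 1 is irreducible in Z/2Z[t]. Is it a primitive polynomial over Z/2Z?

Yes

Write f(t) = t⁵ + t² + 1.
|GF(2^5)^×| = 2^5 − 1 = 31. Prime factorization: 31 = 31.
f is primitive ⇔ t has order 31 in GF(2)[t]/(f), i.e. t^(31/q) ≠ 1 for each prime q | 31.
t^(1) mod f = t.
None equal 1, so t has full order 31; f is primitive.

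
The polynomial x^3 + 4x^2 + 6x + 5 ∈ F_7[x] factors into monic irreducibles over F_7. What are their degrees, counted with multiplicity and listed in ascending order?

Write f(x) = x^3 + 4x^2 + 6x + 5.
Complete factorization: f(x) = (x^3 + 4x^2 + 6x + 5).
Factor degrees with multiplicity: 3 = 3.

3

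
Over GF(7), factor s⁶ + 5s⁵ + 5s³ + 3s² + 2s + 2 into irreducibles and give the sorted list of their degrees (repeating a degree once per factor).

1, 1, 2, 2

Write f(s) = s⁶ + 5s⁵ + 5s³ + 3s² + 2s + 2.
Linear factors from roots: (s + 4), (s + 2).
Complete factorization: f(s) = (s + 2)·(s + 4)·(s² + 2s + 5)·(s² + 4s + 6).
Factor degrees with multiplicity: 1 + 1 + 2 + 2 = 6.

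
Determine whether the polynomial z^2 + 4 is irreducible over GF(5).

Write h(z) = z^2 + 4.
Check for roots in GF(5): h(0) = 4; h(1) = 0 → root; h(2) = 3; h(3) = 3; h(4) = 0 → root.
h(1) = 0, so (z − 1) divides h(z); h is reducible.

No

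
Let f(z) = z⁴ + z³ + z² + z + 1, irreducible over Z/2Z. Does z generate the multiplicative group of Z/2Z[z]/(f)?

No

|GF(2^4)^×| = 2^4 − 1 = 15. Prime factorization: 15 = 3·5.
f is primitive ⇔ z has order 15 in GF(2)[z]/(f), i.e. z^(15/q) ≠ 1 for each prime q | 15.
z^(5) mod f = 1
z^(3) mod f = z³.
Since z^(5) = 1, the order of z divides 5 < 15; not primitive.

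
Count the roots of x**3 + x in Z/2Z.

Write P(x) = x**3 + x.
Evaluate at each of the 2 elements of Z/2Z:
P(0) = 0 → root; P(1) = 0 → root.
Roots: {0, 1}.

2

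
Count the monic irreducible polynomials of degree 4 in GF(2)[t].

3

x^(2^4) − x is the product of all monic irreducibles of degree dividing 4; Möbius inversion gives N = (1/4) Σ μ(4/d)·2^d.
Divisors of 4: 1, 2, 4; μ(4/d) for each: 0, -1, 1.
Σ = − 2^2 + 2^4 = 12.
N = 12/4 = 3.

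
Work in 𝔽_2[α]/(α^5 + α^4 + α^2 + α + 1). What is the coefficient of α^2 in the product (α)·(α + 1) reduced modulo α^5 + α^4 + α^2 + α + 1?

1

Multiply in 𝔽_2[α]: (α)·(α + 1) = α^2 + α.
Reduced: α^2 + α.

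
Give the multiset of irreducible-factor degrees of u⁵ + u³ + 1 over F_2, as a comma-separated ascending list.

5

Write f(u) = u⁵ + u³ + 1.
Roots in F_2: f(0) = 1; f(1) = 1.
Complete factorization: f(u) = (u⁵ + u³ + 1).
Factor degrees with multiplicity: 5 = 5.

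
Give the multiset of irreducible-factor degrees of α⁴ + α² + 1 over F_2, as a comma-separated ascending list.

Write f(α) = α⁴ + α² + 1.
Roots in F_2: f(0) = 1; f(1) = 1.
Complete factorization: f(α) = (α² + α + 1)^2.
Factor degrees with multiplicity: 2 + 2 = 4.

2, 2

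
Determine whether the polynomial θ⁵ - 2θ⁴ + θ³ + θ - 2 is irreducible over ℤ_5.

Yes

Write f(θ) = θ⁵ - 2θ⁴ + θ³ + θ - 2.
Check for roots in ℤ_5: f(0) = 3; f(1) = 4; f(2) = 3; f(3) = 4; f(4) = 3.
No roots, so no linear factors.
Degree-2 irreducible divisors: test the 10 monic irreducibles of degree 2 over GF(5).
None of them divide f (all give nonzero remainder).
No irreducible factor of degree ≤ 2 exists, so f is irreducible over GF(5).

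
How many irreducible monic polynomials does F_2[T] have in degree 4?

3

The number of monic irreducibles of degree 4 over GF(2) is (1/4)·Σ_{d∣4} μ(4/d) 2^d.
Divisors of 4: 1, 2, 4; μ(4/d) for each: 0, -1, 1.
Σ = − 2^2 + 2^4 = 12.
N = 12/4 = 3.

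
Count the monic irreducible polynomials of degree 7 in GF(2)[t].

Gauss's count: N_{2}(7) = (1/7) Σ_{d|7} μ(7/d)·2^d.
Divisors of 7: 1, 7; μ(7/d) for each: -1, 1.
Σ = − 2^1 + 2^7 = 126.
N = 126/7 = 18.

18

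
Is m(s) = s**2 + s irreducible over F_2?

Check for roots in F_2: m(0) = 0 → root; m(1) = 0 → root.
m(0) = 0, so (s) divides m(s); m is reducible.

No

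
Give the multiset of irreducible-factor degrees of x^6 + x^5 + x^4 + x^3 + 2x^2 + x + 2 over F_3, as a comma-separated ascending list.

1, 1, 2, 2

Write g(x) = x^6 + x^5 + x^4 + x^3 + 2x^2 + x + 2.
Roots in F_3: g(0) = 2; g(1) = 0 → root; g(2) = 0 → root.
Linear factors from roots: (x + 2), (x + 1).
Complete factorization: g(x) = (x + 1)·(x + 2)·(x^2 + 2x + 2)^2.
Factor degrees with multiplicity: 1 + 1 + 2 + 2 = 6.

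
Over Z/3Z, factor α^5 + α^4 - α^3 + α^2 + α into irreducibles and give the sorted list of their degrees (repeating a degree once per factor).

Write h(α) = α^5 + α^4 - α^3 + α^2 + α.
Roots in Z/3Z: h(0) = 0 → root; h(1) = 0 → root; h(2) = 1.
Linear factors from roots: (α), (α - 1).
Complete factorization: h(α) = (α)·(α - 1)^2·(α^2 + 1).
Factor degrees with multiplicity: 1 + 1 + 1 + 2 = 5.

1, 1, 1, 2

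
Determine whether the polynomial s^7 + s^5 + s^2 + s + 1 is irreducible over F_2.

Yes

Write g(s) = s^7 + s^5 + s^2 + s + 1.
Check for roots in F_2: g(0) = 1; g(1) = 1.
No roots, so no linear factors.
Monic irreducibles of degree 2 over GF(2): s^2 + s + 1.
None of them divide g (all give nonzero remainder).
Monic irreducibles of degree 3 over GF(2): s^3 + s + 1, s^3 + s^2 + 1.
None of them divide g (all give nonzero remainder).
No irreducible factor of degree ≤ 3 exists, so g is irreducible over GF(2).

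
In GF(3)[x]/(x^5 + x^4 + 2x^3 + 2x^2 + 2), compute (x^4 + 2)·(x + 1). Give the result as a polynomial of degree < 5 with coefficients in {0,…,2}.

x^3 + x^2 + 2x

Multiply in GF(3)[x]: (x^4 + 2)·(x + 1) = x^5 + x^4 + 2x + 2.
Reduce using x^5 ≡ 2x^4 + x^3 + x^2 + 1 (mod x^5 + x^4 + 2x^3 + 2x^2 + 2).
Reduced: x^3 + x^2 + 2x.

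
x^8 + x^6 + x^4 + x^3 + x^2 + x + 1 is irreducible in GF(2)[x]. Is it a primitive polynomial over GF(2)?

Write f(x) = x^8 + x^6 + x^4 + x^3 + x^2 + x + 1.
|GF(2^8)^×| = 2^8 − 1 = 255. Prime factorization: 255 = 3·5·17.
f is primitive ⇔ x has order 255 in GF(2)[x]/(f), i.e. x^(255/q) ≠ 1 for each prime q | 255.
x^(85) mod f = x^4 + x^3 + x.
x^(51) mod f = x^6 + x^3.
x^(15) mod f = x^6 + x + 1.
None equal 1, so x has full order 255; f is primitive.

Yes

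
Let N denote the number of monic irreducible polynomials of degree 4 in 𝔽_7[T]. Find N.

x^(7^4) − x is the product of all monic irreducibles of degree dividing 4; Möbius inversion gives N = (1/4) Σ μ(4/d)·7^d.
Divisors of 4: 1, 2, 4; μ(4/d) for each: 0, -1, 1.
Σ = − 7^2 + 7^4 = 2352.
N = 2352/4 = 588.

588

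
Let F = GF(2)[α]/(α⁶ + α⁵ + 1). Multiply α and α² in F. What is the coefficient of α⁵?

0

Multiply in GF(2)[α]: (α)·(α²) = α³.
Reduced: α³.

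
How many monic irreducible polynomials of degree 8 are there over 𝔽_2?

Gauss's count: N_{2}(8) = (1/8) Σ_{d|8} μ(8/d)·2^d.
Divisors of 8: 1, 2, 4, 8; μ(8/d) for each: 0, 0, -1, 1.
Σ = − 2^4 + 2^8 = 240.
N = 240/8 = 30.

30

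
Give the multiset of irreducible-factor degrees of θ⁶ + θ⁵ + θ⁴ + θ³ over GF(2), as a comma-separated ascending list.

Write g(θ) = θ⁶ + θ⁵ + θ⁴ + θ³.
Roots in GF(2): g(0) = 0 → root; g(1) = 0 → root.
Linear factors from roots: (θ), (θ + 1).
Complete factorization: g(θ) = (θ)^3·(θ + 1)^3.
Factor degrees with multiplicity: 1 + 1 + 1 + 1 + 1 + 1 = 6.

1, 1, 1, 1, 1, 1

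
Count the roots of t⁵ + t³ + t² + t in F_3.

Write f(t) = t⁵ + t³ + t² + t.
Evaluate at each of the 3 elements of F_3:
f(0) = 0 → root; f(1) = 1; f(2) = 1.
Roots: {0}.

1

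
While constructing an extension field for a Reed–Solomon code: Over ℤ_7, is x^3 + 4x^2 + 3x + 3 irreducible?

Write P(x) = x^3 + 4x^2 + 3x + 3.
Check for roots in ℤ_7: P(0) = 3; P(1) = 4; P(2) = 5; P(3) = 5; P(4) = 3; P(5) = 5; P(6) = 3.
No roots. A degree-3 polynomial over a field with no linear factor is irreducible.

Yes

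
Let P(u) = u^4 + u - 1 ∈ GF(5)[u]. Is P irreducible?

Yes

Check for roots in GF(5): P(0) = 4; P(1) = 1; P(2) = 2; P(3) = 3; P(4) = 4.
No roots, so no linear factors.
Degree-2 irreducible divisors: test the 10 monic irreducibles of degree 2 over GF(5).
None of them divide P (all give nonzero remainder).
No irreducible factor of degree ≤ 2 exists, so P is irreducible over GF(5).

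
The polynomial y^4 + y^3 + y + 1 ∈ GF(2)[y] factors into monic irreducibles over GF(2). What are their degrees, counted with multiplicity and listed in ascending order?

Write f(y) = y^4 + y^3 + y + 1.
Roots in GF(2): f(0) = 1; f(1) = 0 → root.
Linear factors from roots: (y + 1).
Complete factorization: f(y) = (y + 1)^2·(y^2 + y + 1).
Factor degrees with multiplicity: 1 + 1 + 2 = 4.

1, 1, 2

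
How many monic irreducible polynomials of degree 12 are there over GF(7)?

1153430600

Gauss's count: N_{7}(12) = (1/12) Σ_{d|12} μ(12/d)·7^d.
Divisors of 12: 1, 2, 3, 4, 6, 12; μ(12/d) for each: 0, 1, 0, -1, -1, 1.
Σ = 7^2 − 7^4 − 7^6 + 7^12 = 13841167200.
N = 13841167200/12 = 1153430600.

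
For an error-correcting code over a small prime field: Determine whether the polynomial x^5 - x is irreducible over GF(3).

Write h(x) = x^5 - x.
Check for roots in GF(3): h(0) = 0 → root; h(1) = 0 → root; h(2) = 0 → root.
h(0) = 0, so (x) divides h(x); h is reducible.

No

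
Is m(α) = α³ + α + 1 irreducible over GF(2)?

Check for roots in GF(2): m(0) = 1; m(1) = 1.
No roots. A degree-3 polynomial over a field with no linear factor is irreducible.

Yes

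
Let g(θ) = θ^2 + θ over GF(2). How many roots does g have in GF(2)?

Evaluate at each of the 2 elements of GF(2):
g(0) = 0 → root; g(1) = 0 → root.
Roots: {0, 1}.

2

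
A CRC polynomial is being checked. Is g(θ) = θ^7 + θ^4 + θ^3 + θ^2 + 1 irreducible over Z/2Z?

Check for roots in Z/2Z: g(0) = 1; g(1) = 1.
No roots, so no linear factors.
Monic irreducibles of degree 2 over GF(2): θ^2 + θ + 1.
None of them divide g (all give nonzero remainder).
Monic irreducibles of degree 3 over GF(2): θ^3 + θ + 1, θ^3 + θ^2 + 1.
None of them divide g (all give nonzero remainder).
No irreducible factor of degree ≤ 3 exists, so g is irreducible over GF(2).

Yes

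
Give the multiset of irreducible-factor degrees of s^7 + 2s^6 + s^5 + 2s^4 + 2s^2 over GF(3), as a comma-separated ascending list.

Write g(s) = s^7 + 2s^6 + s^5 + 2s^4 + 2s^2.
Roots in GF(3): g(0) = 0 → root; g(1) = 2; g(2) = 1.
Linear factors from roots: (s).
Complete factorization: g(s) = (s)^2·(s^2 + 2s + 2)·(s^3 + 2s + 1).
Factor degrees with multiplicity: 1 + 1 + 2 + 3 = 7.

1, 1, 2, 3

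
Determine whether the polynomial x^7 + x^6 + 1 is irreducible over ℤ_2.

Write h(x) = x^7 + x^6 + 1.
Check for roots in ℤ_2: h(0) = 1; h(1) = 1.
No roots, so no linear factors.
Monic irreducibles of degree 2 over GF(2): x^2 + x + 1.
None of them divide h (all give nonzero remainder).
Monic irreducibles of degree 3 over GF(2): x^3 + x + 1, x^3 + x^2 + 1.
None of them divide h (all give nonzero remainder).
No irreducible factor of degree ≤ 3 exists, so h is irreducible over GF(2).

Yes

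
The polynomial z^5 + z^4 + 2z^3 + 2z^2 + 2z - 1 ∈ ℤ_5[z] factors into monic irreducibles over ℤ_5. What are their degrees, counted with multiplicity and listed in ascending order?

Write f(z) = z^5 + z^4 + 2z^3 + 2z^2 + 2z - 1.
Roots in ℤ_5: f(0) = 4; f(1) = 2; f(2) = 0 → root; f(3) = 1; f(4) = 2.
Linear factors from roots: (z - 2).
Complete factorization: f(z) = (z - 2)·(z^2 + z + 2)·(z^2 + 2z - 1).
Factor degrees with multiplicity: 1 + 2 + 2 = 5.

1, 2, 2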